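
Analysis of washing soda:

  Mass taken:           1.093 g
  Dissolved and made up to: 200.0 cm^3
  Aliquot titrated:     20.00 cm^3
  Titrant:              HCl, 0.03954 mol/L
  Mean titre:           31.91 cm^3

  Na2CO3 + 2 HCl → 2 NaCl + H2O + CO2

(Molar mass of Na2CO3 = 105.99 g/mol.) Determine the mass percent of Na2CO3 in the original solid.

n(HCl) per titration = 0.03191 × 0.03954 = 1.262 × 10^-3 mol
From the 1:2 ratio, n(Na2CO3) in each aliquot = 1/2 × 1.262 × 10^-3 = 6.309 × 10^-4 mol
n(Na2CO3) in the whole flask = 6.309 × 10^-4 × 200.0/20.00 = 6.309 × 10^-3 mol
mass of Na2CO3 = 6.309 × 10^-3 × 105.99 = 0.6686 g
% Na2CO3 = 0.6686 / 1.093 × 100 = 61.18 %

61.18 %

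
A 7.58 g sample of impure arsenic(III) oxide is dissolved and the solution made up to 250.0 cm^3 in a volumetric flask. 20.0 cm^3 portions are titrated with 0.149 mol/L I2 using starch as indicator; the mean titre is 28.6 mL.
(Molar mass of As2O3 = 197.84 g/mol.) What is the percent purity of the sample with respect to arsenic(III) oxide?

69.5 %

As2O3 + 2 I2 + 2 H2O → As2O5 + 4 HI
n(I2) per titration = 0.0286 × 0.149 = 4.26 × 10^-3 mol
From the 1:2 ratio, n(As2O3) in each aliquot = 1/2 × 4.26 × 10^-3 = 2.13 × 10^-3 mol
n(As2O3) in the whole flask = 2.13 × 10^-3 × 250.0/20.0 = 0.0266 mol
mass of As2O3 = 0.0266 × 197.84 = 5.27 g
% As2O3 = 5.27 / 7.58 × 100 = 69.5 %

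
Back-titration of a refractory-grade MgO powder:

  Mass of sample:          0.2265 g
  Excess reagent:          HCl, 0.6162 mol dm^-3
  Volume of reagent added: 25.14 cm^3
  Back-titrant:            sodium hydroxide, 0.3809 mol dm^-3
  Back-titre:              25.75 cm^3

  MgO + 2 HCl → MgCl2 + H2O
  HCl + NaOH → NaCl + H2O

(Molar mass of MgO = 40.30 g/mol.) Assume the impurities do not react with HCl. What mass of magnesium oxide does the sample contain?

n(HCl) added = 0.02514 × 0.6162 = 0.01549 mol
n(NaOH) used in back-titration = 0.02575 × 0.3809 = 9.808 × 10^-3 mol
n(HCl) left over = 9.808 × 10^-3 mol (1:1 ratio)
n(HCl) consumed by analyte = 0.01549 − 9.808 × 10^-3 = 5.683 × 10^-3 mol
From the 1:2 ratio, n(MgO) = 1/2 × 5.683 × 10^-3 = 2.842 × 10^-3 mol
mass of MgO = 2.842 × 10^-3 × 40.30 = 0.1145 g

0.1145 g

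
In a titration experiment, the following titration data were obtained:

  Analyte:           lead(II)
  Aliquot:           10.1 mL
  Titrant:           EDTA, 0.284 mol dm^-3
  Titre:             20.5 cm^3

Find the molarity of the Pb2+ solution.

0.576 mol/L

Pb^2+ + EDTA^4- → [Pb(EDTA)]^2-
n(EDTA) = 0.0205 L × 0.284 mol/L = 5.82 × 10^-3 mol
n(Pb2+) = 5.82 × 10^-3 mol (1:1 mole ratio)
[Pb2+] = 5.82 × 10^-3 mol / 0.0101 L = 0.576 mol/L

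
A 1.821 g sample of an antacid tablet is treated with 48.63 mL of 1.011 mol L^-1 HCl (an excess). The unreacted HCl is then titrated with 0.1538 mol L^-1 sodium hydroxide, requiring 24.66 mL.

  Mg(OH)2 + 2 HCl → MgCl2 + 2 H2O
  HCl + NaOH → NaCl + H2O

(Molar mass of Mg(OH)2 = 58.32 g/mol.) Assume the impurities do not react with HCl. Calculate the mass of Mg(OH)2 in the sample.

1.323 g

n(HCl) added = 0.04863 × 1.011 = 0.04916 mol
n(NaOH) used in back-titration = 0.02466 × 0.1538 = 3.793 × 10^-3 mol
n(HCl) left over = 3.793 × 10^-3 mol (1:1 ratio)
n(HCl) consumed by analyte = 0.04916 − 3.793 × 10^-3 = 0.04537 mol
From the 1:2 ratio, n(Mg(OH)2) = 1/2 × 0.04537 = 0.02269 mol
mass of Mg(OH)2 = 0.02269 × 58.32 = 1.323 g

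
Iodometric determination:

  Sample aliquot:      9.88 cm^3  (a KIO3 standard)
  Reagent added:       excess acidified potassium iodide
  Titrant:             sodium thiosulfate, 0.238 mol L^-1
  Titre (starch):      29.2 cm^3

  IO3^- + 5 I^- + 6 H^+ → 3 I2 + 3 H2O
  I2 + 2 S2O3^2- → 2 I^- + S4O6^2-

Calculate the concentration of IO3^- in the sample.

0.117 mol/L

n(S2O3^2-) = 0.0292 × 0.238 = 6.95 × 10^-3 mol
n(I2) = n(S2O3^2-)/2 = 3.47 × 10^-3 mol
From the 1:3 ratio, n(IO3^-) in the aliquot = 1/3 × 3.47 × 10^-3 = 1.16 × 10^-3 mol
[IO3^-] = 1.16 × 10^-3 / 0.00988 = 0.117 mol/L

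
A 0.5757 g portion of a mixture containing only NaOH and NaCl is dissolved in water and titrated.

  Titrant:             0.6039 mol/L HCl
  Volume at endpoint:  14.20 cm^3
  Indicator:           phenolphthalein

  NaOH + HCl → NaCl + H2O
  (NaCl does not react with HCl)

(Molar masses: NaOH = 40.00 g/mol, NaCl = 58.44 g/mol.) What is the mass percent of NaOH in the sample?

59.58 %

n(HCl) = 0.01420 × 0.6039 = 8.575 × 10^-3 mol
Let x = n(NaOH), y = n(NaCl).
Titrant: 1x = 8.575 × 10^-3;  mass: 40.00x + 58.44y = 0.5757
Solving, x = 8.575 × 10^-3 mol, y = 3.982 × 10^-3 mol
mass of NaOH = 8.575 × 10^-3 × 40.00 = 0.3430 g
% NaOH = 0.3430 / 0.5757 × 100 = 59.58 %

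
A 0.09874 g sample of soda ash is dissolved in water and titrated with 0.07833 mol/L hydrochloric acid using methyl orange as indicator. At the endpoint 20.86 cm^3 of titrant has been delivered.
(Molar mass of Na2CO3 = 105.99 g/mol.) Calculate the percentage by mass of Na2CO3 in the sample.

87.70 %

Na2CO3 + 2 HCl → 2 NaCl + H2O + CO2
n(HCl) = 0.02086 L × 0.07833 mol/L = 1.634 × 10^-3 mol
From the 1:2 ratio, n(Na2CO3) = 1/2 × 1.634 × 10^-3 = 8.170 × 10^-4 mol
mass of Na2CO3 = 8.170 × 10^-4 × 105.99 g/mol = 0.08659 g
% Na2CO3 = 0.08659 / 0.09874 × 100 = 87.70 %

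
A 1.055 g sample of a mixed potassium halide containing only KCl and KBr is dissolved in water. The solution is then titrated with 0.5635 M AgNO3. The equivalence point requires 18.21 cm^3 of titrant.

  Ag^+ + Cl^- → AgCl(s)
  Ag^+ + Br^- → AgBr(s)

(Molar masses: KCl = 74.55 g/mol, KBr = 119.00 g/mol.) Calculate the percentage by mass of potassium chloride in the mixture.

26.41 %

n(AgNO3) = 0.01821 × 0.5635 = 0.01026 mol
Let x = n(KCl), y = n(KBr).
Titrant: 1x + 1y = 0.01026;  mass: 74.55x + 119.00y = 1.055
Solving, x = 3.737 × 10^-3 mol, y = 6.525 × 10^-3 mol
mass of KCl = 3.737 × 10^-3 × 74.55 = 0.2786 g
% KCl = 0.2786 / 1.055 × 100 = 26.41 %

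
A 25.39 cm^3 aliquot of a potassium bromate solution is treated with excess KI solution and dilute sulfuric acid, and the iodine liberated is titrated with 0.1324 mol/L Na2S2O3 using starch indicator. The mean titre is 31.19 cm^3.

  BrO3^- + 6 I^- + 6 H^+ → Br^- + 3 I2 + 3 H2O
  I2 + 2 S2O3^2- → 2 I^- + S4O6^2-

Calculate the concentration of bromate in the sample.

n(S2O3^2-) = 0.03119 × 0.1324 = 4.130 × 10^-3 mol
n(I2) = n(S2O3^2-)/2 = 2.065 × 10^-3 mol
From the 1:3 ratio, n(BrO3^-) in the aliquot = 1/3 × 2.065 × 10^-3 = 6.883 × 10^-4 mol
[BrO3^-] = 6.883 × 10^-4 / 0.02539 = 0.02711 mol/L

0.02711 mol/L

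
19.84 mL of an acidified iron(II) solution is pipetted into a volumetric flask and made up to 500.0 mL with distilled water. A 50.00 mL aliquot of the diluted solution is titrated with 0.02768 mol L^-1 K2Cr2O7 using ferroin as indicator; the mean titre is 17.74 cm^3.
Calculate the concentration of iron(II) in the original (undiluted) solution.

1.485 mol/L

Cr2O7^2- + 6 Fe^2+ + 14 H^+ → 2 Cr^3+ + 6 Fe^3+ + 7 H2O
n(K2Cr2O7) = 0.01774 × 0.02768 = 4.910 × 10^-4 mol
From the 6:1 ratio, n(Fe2+) in the aliquot = 6/1 × 4.910 × 10^-4 = 2.946 × 10^-3 mol
[Fe2+]_dilute = 2.946 × 10^-3 / 0.05000 = 0.05893 mol/L
Dilution factor = 500.0 / 19.84 = 25.20
[Fe2+]_stock = 0.05893 × 25.20 = 1.485 mol/L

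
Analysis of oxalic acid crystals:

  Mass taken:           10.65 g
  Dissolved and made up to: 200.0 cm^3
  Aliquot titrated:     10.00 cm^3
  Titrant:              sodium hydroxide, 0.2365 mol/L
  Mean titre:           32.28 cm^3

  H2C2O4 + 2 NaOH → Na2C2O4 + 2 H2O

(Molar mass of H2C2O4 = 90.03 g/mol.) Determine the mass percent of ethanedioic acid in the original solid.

64.54 %

n(NaOH) per titration = 0.03228 × 0.2365 = 7.634 × 10^-3 mol
From the 1:2 ratio, n(H2C2O4) in each aliquot = 1/2 × 7.634 × 10^-3 = 3.817 × 10^-3 mol
n(H2C2O4) in the whole flask = 3.817 × 10^-3 × 200.0/10.00 = 0.07634 mol
mass of H2C2O4 = 0.07634 × 90.03 = 6.873 g
% H2C2O4 = 6.873 / 10.65 × 100 = 64.54 %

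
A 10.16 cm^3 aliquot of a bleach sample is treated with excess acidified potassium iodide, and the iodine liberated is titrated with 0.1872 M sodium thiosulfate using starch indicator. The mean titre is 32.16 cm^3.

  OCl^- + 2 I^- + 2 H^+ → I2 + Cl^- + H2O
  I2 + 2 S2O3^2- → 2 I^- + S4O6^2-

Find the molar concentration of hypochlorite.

n(S2O3^2-) = 0.03216 × 0.1872 = 6.020 × 10^-3 mol
n(I2) = n(S2O3^2-)/2 = 3.010 × 10^-3 mol
n(OCl^-) in the aliquot = 3.010 × 10^-3 mol (1:1 ratio)
[OCl^-] = 3.010 × 10^-3 / 0.01016 = 0.2963 mol/L

0.2963 M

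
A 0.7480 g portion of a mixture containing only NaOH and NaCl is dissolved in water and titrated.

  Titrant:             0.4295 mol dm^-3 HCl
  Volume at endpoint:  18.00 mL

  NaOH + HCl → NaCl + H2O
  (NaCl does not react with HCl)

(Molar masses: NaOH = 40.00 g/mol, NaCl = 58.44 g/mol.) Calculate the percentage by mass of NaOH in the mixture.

n(HCl) = 0.01800 × 0.4295 = 7.731 × 10^-3 mol
Let x = n(NaOH), y = n(NaCl).
Titrant: 1x = 7.731 × 10^-3;  mass: 40.00x + 58.44y = 0.7480
Solving, x = 7.731 × 10^-3 mol, y = 7.508 × 10^-3 mol
mass of NaOH = 7.731 × 10^-3 × 40.00 = 0.3092 g
% NaOH = 0.3092 / 0.7480 × 100 = 41.34 %

41.34 %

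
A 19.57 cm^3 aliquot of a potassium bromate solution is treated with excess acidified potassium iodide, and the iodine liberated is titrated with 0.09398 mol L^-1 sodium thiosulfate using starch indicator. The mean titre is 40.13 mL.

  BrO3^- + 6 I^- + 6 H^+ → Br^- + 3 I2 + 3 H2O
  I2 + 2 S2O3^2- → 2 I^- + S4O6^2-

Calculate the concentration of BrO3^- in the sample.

0.03212 mol/L

n(S2O3^2-) = 0.04013 × 0.09398 = 3.771 × 10^-3 mol
n(I2) = n(S2O3^2-)/2 = 1.886 × 10^-3 mol
From the 1:3 ratio, n(BrO3^-) in the aliquot = 1/3 × 1.886 × 10^-3 = 6.286 × 10^-4 mol
[BrO3^-] = 6.286 × 10^-4 / 0.01957 = 0.03212 mol/L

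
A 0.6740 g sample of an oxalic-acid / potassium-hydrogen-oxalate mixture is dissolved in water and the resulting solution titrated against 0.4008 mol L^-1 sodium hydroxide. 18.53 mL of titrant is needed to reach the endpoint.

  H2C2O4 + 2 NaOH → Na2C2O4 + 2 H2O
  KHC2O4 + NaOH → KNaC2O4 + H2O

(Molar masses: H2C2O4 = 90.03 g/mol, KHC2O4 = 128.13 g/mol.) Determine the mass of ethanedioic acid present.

0.1503 g

n(NaOH) = 0.01853 × 0.4008 = 7.427 × 10^-3 mol
Let x = n(H2C2O4), y = n(KHC2O4).
Titrant: 2x + 1y = 7.427 × 10^-3;  mass: 90.03x + 128.13y = 0.6740
Solving, x = 1.670 × 10^-3 mol, y = 4.087 × 10^-3 mol
mass of H2C2O4 = 1.670 × 10^-3 × 90.03 = 0.1503 g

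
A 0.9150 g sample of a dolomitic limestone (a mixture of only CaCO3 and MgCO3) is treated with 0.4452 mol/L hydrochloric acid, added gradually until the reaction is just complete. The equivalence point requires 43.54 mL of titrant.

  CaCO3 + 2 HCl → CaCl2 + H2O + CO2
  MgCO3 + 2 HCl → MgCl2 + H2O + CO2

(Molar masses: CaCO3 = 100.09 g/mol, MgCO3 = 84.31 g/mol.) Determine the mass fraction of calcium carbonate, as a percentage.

n(HCl) = 0.04354 × 0.4452 = 0.01938 mol
Let x = n(CaCO3), y = n(MgCO3).
Titrant: 2x + 2y = 0.01938;  mass: 100.09x + 84.31y = 0.9150
Solving, x = 6.202 × 10^-3 mol, y = 3.490 × 10^-3 mol
mass of CaCO3 = 6.202 × 10^-3 × 100.09 = 0.6208 g
% CaCO3 = 0.6208 / 0.9150 × 100 = 67.84 %

67.84 %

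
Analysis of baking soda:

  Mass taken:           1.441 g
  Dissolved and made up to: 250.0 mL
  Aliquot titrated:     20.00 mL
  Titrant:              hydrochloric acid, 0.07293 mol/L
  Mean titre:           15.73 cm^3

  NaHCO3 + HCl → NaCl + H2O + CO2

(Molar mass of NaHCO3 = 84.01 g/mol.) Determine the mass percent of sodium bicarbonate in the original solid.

83.60 %

n(HCl) per titration = 0.01573 × 0.07293 = 1.147 × 10^-3 mol
n(NaHCO3) in each aliquot = 1.147 × 10^-3 mol (1:1 ratio)
n(NaHCO3) in the whole flask = 1.147 × 10^-3 × 250.0/20.00 = 0.01434 mol
mass of NaHCO3 = 0.01434 × 84.01 = 1.205 g
% NaHCO3 = 1.205 / 1.441 × 100 = 83.60 %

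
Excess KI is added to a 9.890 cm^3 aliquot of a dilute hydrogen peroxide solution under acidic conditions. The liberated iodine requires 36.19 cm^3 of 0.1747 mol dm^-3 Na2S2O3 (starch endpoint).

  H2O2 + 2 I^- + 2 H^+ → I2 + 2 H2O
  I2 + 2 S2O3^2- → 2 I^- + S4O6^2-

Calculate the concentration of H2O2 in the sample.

0.3196 mol/L

n(S2O3^2-) = 0.03619 × 0.1747 = 6.322 × 10^-3 mol
n(I2) = n(S2O3^2-)/2 = 3.161 × 10^-3 mol
n(H2O2) in the aliquot = 3.161 × 10^-3 mol (1:1 ratio)
[H2O2] = 3.161 × 10^-3 / 0.009890 = 0.3196 mol/L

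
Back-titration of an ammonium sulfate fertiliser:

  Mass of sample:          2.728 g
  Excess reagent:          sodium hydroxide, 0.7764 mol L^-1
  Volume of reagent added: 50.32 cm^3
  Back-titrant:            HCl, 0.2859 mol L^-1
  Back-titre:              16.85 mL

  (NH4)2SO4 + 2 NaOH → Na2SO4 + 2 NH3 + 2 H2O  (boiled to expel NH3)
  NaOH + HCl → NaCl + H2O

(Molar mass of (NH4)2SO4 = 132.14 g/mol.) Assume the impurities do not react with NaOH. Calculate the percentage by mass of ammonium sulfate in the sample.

82.95 %

n(NaOH) added = 0.05032 × 0.7764 = 0.03907 mol
n(HCl) used in back-titration = 0.01685 × 0.2859 = 4.817 × 10^-3 mol
n(NaOH) left over = 4.817 × 10^-3 mol (1:1 ratio)
n(NaOH) consumed by analyte = 0.03907 − 4.817 × 10^-3 = 0.03425 mol
From the 1:2 ratio, n((NH4)2SO4) = 1/2 × 0.03425 = 0.01713 mol
mass of (NH4)2SO4 = 0.01713 × 132.14 = 2.263 g
% (NH4)2SO4 = 2.263 / 2.728 × 100 = 82.95 %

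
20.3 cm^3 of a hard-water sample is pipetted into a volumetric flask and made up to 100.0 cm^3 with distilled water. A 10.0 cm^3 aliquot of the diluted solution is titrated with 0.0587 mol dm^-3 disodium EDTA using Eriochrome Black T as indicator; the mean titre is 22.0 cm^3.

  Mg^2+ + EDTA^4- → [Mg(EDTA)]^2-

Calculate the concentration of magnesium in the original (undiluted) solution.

0.636 mol/L

n(EDTA) = 0.0220 × 0.0587 = 1.29 × 10^-3 mol
n(Mg2+) in the aliquot = 1.29 × 10^-3 mol (1:1 ratio)
[Mg2+]_dilute = 1.29 × 10^-3 / 0.0100 = 0.129 mol/L
Dilution factor = 100.0 / 20.3 = 4.926
[Mg2+]_stock = 0.129 × 4.926 = 0.636 mol/L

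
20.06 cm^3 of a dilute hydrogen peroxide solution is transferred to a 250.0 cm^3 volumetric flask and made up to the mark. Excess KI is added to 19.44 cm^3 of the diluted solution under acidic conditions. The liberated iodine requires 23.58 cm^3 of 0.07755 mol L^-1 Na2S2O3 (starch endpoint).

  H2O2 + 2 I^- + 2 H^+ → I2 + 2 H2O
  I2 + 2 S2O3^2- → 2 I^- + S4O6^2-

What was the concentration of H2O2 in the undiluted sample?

0.5861 mol/L

n(S2O3^2-) = 0.02358 × 0.07755 = 1.829 × 10^-3 mol
n(I2) = n(S2O3^2-)/2 = 9.143 × 10^-4 mol
n(H2O2) in the aliquot = 9.143 × 10^-4 mol (1:1 ratio)
[H2O2]_dilute = 9.143 × 10^-4 / 0.01944 = 0.04703 mol/L
[H2O2]_original = 0.04703 × 250.0/20.06 = 0.5861 mol/L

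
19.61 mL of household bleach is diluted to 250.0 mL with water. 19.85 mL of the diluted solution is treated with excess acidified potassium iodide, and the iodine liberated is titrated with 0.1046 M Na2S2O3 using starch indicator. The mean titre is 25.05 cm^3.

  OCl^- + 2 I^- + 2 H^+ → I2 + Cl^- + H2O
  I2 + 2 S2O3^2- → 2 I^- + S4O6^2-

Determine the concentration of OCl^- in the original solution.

0.8414 M

n(S2O3^2-) = 0.02505 × 0.1046 = 2.620 × 10^-3 mol
n(I2) = n(S2O3^2-)/2 = 1.310 × 10^-3 mol
n(OCl^-) in the aliquot = 1.310 × 10^-3 mol (1:1 ratio)
[OCl^-]_dilute = 1.310 × 10^-3 / 0.01985 = 0.06600 mol/L
[OCl^-]_original = 0.06600 × 250.0/19.61 = 0.8414 mol/L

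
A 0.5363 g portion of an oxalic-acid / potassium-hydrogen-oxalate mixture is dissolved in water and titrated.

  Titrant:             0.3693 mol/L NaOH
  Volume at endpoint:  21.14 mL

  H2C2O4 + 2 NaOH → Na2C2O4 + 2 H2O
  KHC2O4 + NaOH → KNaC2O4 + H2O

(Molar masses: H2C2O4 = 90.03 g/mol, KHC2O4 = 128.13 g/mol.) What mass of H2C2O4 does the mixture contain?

n(NaOH) = 0.02114 × 0.3693 = 7.807 × 10^-3 mol
Let x = n(H2C2O4), y = n(KHC2O4).
Titrant: 2x + 1y = 7.807 × 10^-3;  mass: 90.03x + 128.13y = 0.5363
Solving, x = 2.791 × 10^-3 mol, y = 2.224 × 10^-3 mol
mass of H2C2O4 = 2.791 × 10^-3 × 90.03 = 0.2513 g

0.2513 g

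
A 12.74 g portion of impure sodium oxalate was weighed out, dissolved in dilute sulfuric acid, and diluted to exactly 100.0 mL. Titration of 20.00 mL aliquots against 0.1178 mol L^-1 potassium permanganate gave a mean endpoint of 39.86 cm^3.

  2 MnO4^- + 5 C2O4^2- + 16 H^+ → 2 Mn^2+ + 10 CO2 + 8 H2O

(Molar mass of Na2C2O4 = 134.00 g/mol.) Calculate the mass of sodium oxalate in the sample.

n(KMnO4) per titration = 0.03986 × 0.1178 = 4.696 × 10^-3 mol
From the 5:2 ratio, n(Na2C2O4) in each aliquot = 5/2 × 4.696 × 10^-3 = 0.01174 mol
n(Na2C2O4) in the whole flask = 0.01174 × 100.0/20.00 = 0.05869 mol
mass of Na2C2O4 = 0.05869 × 134.00 = 7.865 g

7.865 g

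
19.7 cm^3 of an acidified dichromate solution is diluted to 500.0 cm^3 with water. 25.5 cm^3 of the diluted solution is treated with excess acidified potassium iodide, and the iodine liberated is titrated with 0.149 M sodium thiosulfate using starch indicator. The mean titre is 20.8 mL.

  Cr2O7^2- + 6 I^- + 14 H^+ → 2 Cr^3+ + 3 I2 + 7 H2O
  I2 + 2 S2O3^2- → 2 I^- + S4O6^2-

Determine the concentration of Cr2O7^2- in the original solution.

0.514 M

n(S2O3^2-) = 0.0208 × 0.149 = 3.10 × 10^-3 mol
n(I2) = n(S2O3^2-)/2 = 1.55 × 10^-3 mol
From the 1:3 ratio, n(Cr2O7^2-) in the aliquot = 1/3 × 1.55 × 10^-3 = 5.17 × 10^-4 mol
[Cr2O7^2-]_dilute = 5.17 × 10^-4 / 0.0255 = 0.0203 mol/L
[Cr2O7^2-]_original = 0.0203 × 500.0/19.7 = 0.514 mol/L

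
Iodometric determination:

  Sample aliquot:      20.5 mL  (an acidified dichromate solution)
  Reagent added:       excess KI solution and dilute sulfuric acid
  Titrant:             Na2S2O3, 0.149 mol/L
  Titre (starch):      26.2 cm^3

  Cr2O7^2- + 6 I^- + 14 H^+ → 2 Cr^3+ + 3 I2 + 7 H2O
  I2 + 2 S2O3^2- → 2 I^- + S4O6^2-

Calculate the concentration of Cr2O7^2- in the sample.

0.0317 mol/L

n(S2O3^2-) = 0.0262 × 0.149 = 3.90 × 10^-3 mol
n(I2) = n(S2O3^2-)/2 = 1.95 × 10^-3 mol
From the 1:3 ratio, n(Cr2O7^2-) in the aliquot = 1/3 × 1.95 × 10^-3 = 6.51 × 10^-4 mol
[Cr2O7^2-] = 6.51 × 10^-4 / 0.0205 = 0.0317 mol/L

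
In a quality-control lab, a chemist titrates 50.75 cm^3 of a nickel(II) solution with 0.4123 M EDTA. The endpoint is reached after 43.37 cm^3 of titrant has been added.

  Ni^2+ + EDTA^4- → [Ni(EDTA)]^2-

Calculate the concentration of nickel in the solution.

0.3523 M

n(EDTA) = 0.04337 L × 0.4123 mol/L = 0.01788 mol
n(Ni2+) = 0.01788 mol (1:1 mole ratio)
[Ni2+] = 0.01788 mol / 0.05075 L = 0.3523 mol/L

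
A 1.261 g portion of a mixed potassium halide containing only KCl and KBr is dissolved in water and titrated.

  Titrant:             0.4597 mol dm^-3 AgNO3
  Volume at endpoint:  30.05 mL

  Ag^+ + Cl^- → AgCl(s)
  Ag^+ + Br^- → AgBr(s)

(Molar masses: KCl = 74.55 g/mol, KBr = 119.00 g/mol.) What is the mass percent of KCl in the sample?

n(AgNO3) = 0.03005 × 0.4597 = 0.01381 mol
Let x = n(KCl), y = n(KBr).
Titrant: 1x + 1y = 0.01381;  mass: 74.55x + 119.00y = 1.261
Solving, x = 8.613 × 10^-3 mol, y = 5.201 × 10^-3 mol
mass of KCl = 8.613 × 10^-3 × 74.55 = 0.6421 g
% KCl = 0.6421 / 1.261 × 100 = 50.92 %

50.92 %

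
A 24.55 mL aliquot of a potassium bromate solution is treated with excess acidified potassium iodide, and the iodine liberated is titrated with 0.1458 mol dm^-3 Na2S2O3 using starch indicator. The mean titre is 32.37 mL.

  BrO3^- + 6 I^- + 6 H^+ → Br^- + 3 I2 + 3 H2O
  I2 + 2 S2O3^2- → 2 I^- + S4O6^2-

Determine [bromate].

0.03204 mol/L

n(S2O3^2-) = 0.03237 × 0.1458 = 4.720 × 10^-3 mol
n(I2) = n(S2O3^2-)/2 = 2.360 × 10^-3 mol
From the 1:3 ratio, n(BrO3^-) in the aliquot = 1/3 × 2.360 × 10^-3 = 7.866 × 10^-4 mol
[BrO3^-] = 7.866 × 10^-4 / 0.02455 = 0.03204 mol/L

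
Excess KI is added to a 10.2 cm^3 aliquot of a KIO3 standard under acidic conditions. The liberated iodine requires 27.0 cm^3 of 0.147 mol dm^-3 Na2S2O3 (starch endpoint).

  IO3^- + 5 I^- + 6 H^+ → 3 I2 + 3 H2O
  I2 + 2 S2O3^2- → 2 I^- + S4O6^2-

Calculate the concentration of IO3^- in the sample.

n(S2O3^2-) = 0.0270 × 0.147 = 3.97 × 10^-3 mol
n(I2) = n(S2O3^2-)/2 = 1.98 × 10^-3 mol
From the 1:3 ratio, n(IO3^-) in the aliquot = 1/3 × 1.98 × 10^-3 = 6.61 × 10^-4 mol
[IO3^-] = 6.61 × 10^-4 / 0.0102 = 0.0649 mol/L

0.0649 mol/L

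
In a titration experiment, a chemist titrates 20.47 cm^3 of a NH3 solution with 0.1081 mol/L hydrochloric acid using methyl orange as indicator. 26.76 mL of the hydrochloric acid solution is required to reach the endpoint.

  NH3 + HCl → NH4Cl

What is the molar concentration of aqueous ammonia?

n(HCl) = 0.02676 L × 0.1081 mol/L = 2.893 × 10^-3 mol
n(NH3) = 2.893 × 10^-3 mol (1:1 mole ratio)
[NH3] = 2.893 × 10^-3 mol / 0.02047 L = 0.1413 mol/L

0.1413 mol/L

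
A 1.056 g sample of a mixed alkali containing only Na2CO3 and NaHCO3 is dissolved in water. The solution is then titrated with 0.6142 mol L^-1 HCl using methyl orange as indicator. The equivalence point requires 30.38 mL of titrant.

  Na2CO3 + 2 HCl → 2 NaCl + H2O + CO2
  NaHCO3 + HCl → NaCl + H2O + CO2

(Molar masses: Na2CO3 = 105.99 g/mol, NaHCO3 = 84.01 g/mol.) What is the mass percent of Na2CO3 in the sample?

n(HCl) = 0.03038 × 0.6142 = 0.01866 mol
Let x = n(Na2CO3), y = n(NaHCO3).
Titrant: 2x + 1y = 0.01866;  mass: 105.99x + 84.01y = 1.056
Solving, x = 8.247 × 10^-3 mol, y = 2.165 × 10^-3 mol
mass of Na2CO3 = 8.247 × 10^-3 × 105.99 = 0.8741 g
% Na2CO3 = 0.8741 / 1.056 × 100 = 82.78 %

82.78 %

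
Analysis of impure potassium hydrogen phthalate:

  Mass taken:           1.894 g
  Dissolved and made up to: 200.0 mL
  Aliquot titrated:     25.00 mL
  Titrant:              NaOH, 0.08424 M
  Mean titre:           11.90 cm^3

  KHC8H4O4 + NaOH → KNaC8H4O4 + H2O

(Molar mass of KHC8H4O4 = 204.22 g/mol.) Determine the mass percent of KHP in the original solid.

n(NaOH) per titration = 0.01190 × 0.08424 = 1.002 × 10^-3 mol
n(KHC8H4O4) in each aliquot = 1.002 × 10^-3 mol (1:1 ratio)
n(KHC8H4O4) in the whole flask = 1.002 × 10^-3 × 200.0/25.00 = 8.020 × 10^-3 mol
mass of KHC8H4O4 = 8.020 × 10^-3 × 204.22 = 1.638 g
% KHC8H4O4 = 1.638 / 1.894 × 100 = 86.47 %

86.47 %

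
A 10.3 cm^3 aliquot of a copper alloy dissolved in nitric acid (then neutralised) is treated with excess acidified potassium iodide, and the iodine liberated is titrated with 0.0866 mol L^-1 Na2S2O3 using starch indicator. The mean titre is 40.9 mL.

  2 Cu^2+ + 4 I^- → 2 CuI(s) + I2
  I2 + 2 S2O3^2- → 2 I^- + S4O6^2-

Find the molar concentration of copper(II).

0.344 mol/L

n(S2O3^2-) = 0.0409 × 0.0866 = 3.54 × 10^-3 mol
n(I2) = n(S2O3^2-)/2 = 1.77 × 10^-3 mol
From the 2:1 ratio, n(Cu2+) in the aliquot = 2/1 × 1.77 × 10^-3 = 3.54 × 10^-3 mol
[Cu2+] = 3.54 × 10^-3 / 0.0103 = 0.344 mol/L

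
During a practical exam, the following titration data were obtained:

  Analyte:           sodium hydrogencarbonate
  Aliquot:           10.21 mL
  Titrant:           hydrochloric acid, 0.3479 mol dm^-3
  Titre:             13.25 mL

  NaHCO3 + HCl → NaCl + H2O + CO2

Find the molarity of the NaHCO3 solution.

0.4515 mol/L

n(HCl) = 0.01325 L × 0.3479 mol/L = 4.610 × 10^-3 mol
n(NaHCO3) = 4.610 × 10^-3 mol (1:1 mole ratio)
[NaHCO3] = 4.610 × 10^-3 mol / 0.01021 L = 0.4515 mol/L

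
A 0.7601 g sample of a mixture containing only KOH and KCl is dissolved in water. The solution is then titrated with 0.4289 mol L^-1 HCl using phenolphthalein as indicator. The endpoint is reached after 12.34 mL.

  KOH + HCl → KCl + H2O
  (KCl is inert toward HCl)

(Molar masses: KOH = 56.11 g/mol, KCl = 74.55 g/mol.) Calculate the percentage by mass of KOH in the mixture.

39.07 %

n(HCl) = 0.01234 × 0.4289 = 5.293 × 10^-3 mol
Let x = n(KOH), y = n(KCl).
Titrant: 1x = 5.293 × 10^-3;  mass: 56.11x + 74.55y = 0.7601
Solving, x = 5.293 × 10^-3 mol, y = 6.212 × 10^-3 mol
mass of KOH = 5.293 × 10^-3 × 56.11 = 0.2970 g
% KOH = 0.2970 / 0.7601 × 100 = 39.07 %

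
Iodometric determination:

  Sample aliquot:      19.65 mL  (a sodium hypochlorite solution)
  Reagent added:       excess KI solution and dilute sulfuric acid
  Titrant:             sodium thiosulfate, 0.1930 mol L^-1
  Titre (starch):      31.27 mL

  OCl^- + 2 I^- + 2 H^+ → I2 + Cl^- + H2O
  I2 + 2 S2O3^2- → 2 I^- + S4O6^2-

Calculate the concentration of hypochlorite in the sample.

n(S2O3^2-) = 0.03127 × 0.1930 = 6.035 × 10^-3 mol
n(I2) = n(S2O3^2-)/2 = 3.018 × 10^-3 mol
n(OCl^-) in the aliquot = 3.018 × 10^-3 mol (1:1 ratio)
[OCl^-] = 3.018 × 10^-3 / 0.01965 = 0.1536 mol/L

0.1536 mol/L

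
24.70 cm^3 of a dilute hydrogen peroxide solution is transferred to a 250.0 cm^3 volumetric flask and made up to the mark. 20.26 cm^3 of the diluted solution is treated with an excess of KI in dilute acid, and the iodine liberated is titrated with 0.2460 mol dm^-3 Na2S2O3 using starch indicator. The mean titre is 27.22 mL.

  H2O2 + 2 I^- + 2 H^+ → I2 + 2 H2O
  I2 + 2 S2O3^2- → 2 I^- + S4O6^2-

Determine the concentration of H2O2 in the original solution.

n(S2O3^2-) = 0.02722 × 0.2460 = 6.696 × 10^-3 mol
n(I2) = n(S2O3^2-)/2 = 3.348 × 10^-3 mol
n(H2O2) in the aliquot = 3.348 × 10^-3 mol (1:1 ratio)
[H2O2]_dilute = 3.348 × 10^-3 / 0.02026 = 0.1653 mol/L
[H2O2]_original = 0.1653 × 250.0/24.70 = 1.673 mol/L

1.673 mol/L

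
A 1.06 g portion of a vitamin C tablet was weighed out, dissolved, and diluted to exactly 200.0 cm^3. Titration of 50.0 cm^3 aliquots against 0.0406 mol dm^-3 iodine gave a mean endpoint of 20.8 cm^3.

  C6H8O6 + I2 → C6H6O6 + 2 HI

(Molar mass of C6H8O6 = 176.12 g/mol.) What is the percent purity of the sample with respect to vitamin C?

56.1 %

n(I2) per titration = 0.0208 × 0.0406 = 8.44 × 10^-4 mol
n(C6H8O6) in each aliquot = 8.44 × 10^-4 mol (1:1 ratio)
n(C6H8O6) in the whole flask = 8.44 × 10^-4 × 200.0/50.0 = 3.38 × 10^-3 mol
mass of C6H8O6 = 3.38 × 10^-3 × 176.12 = 0.595 g
% C6H8O6 = 0.595 / 1.06 × 100 = 56.1 %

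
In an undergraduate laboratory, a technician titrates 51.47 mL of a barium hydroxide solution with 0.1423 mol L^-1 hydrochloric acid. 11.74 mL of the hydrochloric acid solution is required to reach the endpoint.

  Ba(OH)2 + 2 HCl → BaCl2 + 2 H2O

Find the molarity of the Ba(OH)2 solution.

n(HCl) = 0.01174 L × 0.1423 mol/L = 1.671 × 10^-3 mol
From the 1:2 mole ratio, n(Ba(OH)2) = 1/2 × 1.671 × 10^-3 = 8.353 × 10^-4 mol
[Ba(OH)2] = 8.353 × 10^-4 mol / 0.05147 L = 0.01623 mol/L

0.01623 mol/L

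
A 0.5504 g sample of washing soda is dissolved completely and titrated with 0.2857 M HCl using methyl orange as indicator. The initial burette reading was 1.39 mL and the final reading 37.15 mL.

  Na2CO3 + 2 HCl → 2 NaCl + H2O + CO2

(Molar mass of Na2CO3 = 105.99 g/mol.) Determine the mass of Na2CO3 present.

n(HCl) = 0.03576 L × 0.2857 mol/L = 0.01022 mol
From the 1:2 ratio, n(Na2CO3) = 1/2 × 0.01022 = 5.108 × 10^-3 mol
mass of Na2CO3 = 5.108 × 10^-3 × 105.99 g/mol = 0.5414 g

0.5414 g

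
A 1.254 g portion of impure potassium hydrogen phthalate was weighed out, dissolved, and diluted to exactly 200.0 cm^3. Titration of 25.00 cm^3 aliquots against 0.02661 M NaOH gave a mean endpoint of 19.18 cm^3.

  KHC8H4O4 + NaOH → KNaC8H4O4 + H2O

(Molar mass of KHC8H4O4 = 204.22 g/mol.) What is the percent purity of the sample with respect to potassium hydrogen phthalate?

66.49 %

n(NaOH) per titration = 0.01918 × 0.02661 = 5.104 × 10^-4 mol
n(KHC8H4O4) in each aliquot = 5.104 × 10^-4 mol (1:1 ratio)
n(KHC8H4O4) in the whole flask = 5.104 × 10^-4 × 200.0/25.00 = 4.083 × 10^-3 mol
mass of KHC8H4O4 = 4.083 × 10^-3 × 204.22 = 0.8338 g
% KHC8H4O4 = 0.8338 / 1.254 × 100 = 66.49 %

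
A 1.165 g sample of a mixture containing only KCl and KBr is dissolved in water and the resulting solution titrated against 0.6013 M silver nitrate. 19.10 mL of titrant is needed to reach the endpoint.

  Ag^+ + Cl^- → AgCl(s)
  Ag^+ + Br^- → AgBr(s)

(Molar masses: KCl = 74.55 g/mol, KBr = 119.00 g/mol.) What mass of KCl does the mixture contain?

0.3383 g

n(AgNO3) = 0.01910 × 0.6013 = 0.01148 mol
Let x = n(KCl), y = n(KBr).
Titrant: 1x + 1y = 0.01148;  mass: 74.55x + 119.00y = 1.165
Solving, x = 4.538 × 10^-3 mol, y = 6.947 × 10^-3 mol
mass of KCl = 4.538 × 10^-3 × 74.55 = 0.3383 g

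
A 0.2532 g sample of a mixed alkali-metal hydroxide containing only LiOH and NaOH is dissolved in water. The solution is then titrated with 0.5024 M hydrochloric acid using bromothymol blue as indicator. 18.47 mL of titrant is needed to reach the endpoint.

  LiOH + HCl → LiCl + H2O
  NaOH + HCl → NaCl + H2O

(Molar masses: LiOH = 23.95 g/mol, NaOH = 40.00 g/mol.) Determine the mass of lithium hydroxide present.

0.1760 g

n(HCl) = 0.01847 × 0.5024 = 9.279 × 10^-3 mol
Let x = n(LiOH), y = n(NaOH).
Titrant: 1x + 1y = 9.279 × 10^-3;  mass: 23.95x + 40.00y = 0.2532
Solving, x = 7.350 × 10^-3 mol, y = 1.929 × 10^-3 mol
mass of LiOH = 7.350 × 10^-3 × 23.95 = 0.1760 g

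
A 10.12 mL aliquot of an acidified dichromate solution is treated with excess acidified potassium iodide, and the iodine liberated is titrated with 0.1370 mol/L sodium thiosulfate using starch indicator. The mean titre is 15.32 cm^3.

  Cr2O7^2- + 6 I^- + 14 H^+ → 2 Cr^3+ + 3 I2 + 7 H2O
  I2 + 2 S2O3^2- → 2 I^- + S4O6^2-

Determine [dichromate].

0.03457 mol/L

n(S2O3^2-) = 0.01532 × 0.1370 = 2.099 × 10^-3 mol
n(I2) = n(S2O3^2-)/2 = 1.049 × 10^-3 mol
From the 1:3 ratio, n(Cr2O7^2-) in the aliquot = 1/3 × 1.049 × 10^-3 = 3.498 × 10^-4 mol
[Cr2O7^2-] = 3.498 × 10^-4 / 0.01012 = 0.03457 mol/L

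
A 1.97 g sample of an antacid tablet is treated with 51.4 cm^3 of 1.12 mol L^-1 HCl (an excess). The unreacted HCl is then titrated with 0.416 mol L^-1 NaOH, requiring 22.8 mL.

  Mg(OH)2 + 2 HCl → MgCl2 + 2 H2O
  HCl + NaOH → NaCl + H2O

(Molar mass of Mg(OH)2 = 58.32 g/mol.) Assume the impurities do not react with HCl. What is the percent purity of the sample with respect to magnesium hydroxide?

n(HCl) added = 0.0514 × 1.12 = 0.0576 mol
n(NaOH) used in back-titration = 0.0228 × 0.416 = 9.48 × 10^-3 mol
n(HCl) left over = 9.48 × 10^-3 mol (1:1 ratio)
n(HCl) consumed by analyte = 0.0576 − 9.48 × 10^-3 = 0.0481 mol
From the 1:2 ratio, n(Mg(OH)2) = 1/2 × 0.0481 = 0.0240 mol
mass of Mg(OH)2 = 0.0240 × 58.32 = 1.40 g
% Mg(OH)2 = 1.40 / 1.97 × 100 = 71.2 %

71.2 %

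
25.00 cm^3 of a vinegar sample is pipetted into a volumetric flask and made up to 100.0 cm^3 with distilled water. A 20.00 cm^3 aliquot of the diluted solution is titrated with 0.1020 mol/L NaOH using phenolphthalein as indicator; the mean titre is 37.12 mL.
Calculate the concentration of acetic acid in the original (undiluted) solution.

0.7572 mol/L

CH3COOH + NaOH → CH3COONa + H2O
n(NaOH) = 0.03712 × 0.1020 = 3.786 × 10^-3 mol
n(CH3COOH) in the aliquot = 3.786 × 10^-3 mol (1:1 ratio)
[CH3COOH]_dilute = 3.786 × 10^-3 / 0.02000 = 0.1893 mol/L
Dilution factor = 100.0 / 25.00 = 4.000
[CH3COOH]_stock = 0.1893 × 4.000 = 0.7572 mol/L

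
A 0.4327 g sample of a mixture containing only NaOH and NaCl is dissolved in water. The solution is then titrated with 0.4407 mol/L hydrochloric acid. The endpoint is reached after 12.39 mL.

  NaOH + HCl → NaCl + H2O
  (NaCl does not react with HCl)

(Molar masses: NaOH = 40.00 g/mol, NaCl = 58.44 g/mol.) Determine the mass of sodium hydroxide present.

0.2184 g

n(HCl) = 0.01239 × 0.4407 = 5.460 × 10^-3 mol
Let x = n(NaOH), y = n(NaCl).
Titrant: 1x = 5.460 × 10^-3;  mass: 40.00x + 58.44y = 0.4327
Solving, x = 5.460 × 10^-3 mol, y = 3.667 × 10^-3 mol
mass of NaOH = 5.460 × 10^-3 × 40.00 = 0.2184 g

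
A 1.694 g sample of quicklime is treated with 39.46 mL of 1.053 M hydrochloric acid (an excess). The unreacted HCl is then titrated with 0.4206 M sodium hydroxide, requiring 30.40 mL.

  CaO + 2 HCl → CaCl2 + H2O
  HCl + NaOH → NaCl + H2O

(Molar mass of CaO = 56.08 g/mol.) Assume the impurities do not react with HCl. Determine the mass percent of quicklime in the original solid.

47.61 %

n(HCl) added = 0.03946 × 1.053 = 0.04155 mol
n(NaOH) used in back-titration = 0.03040 × 0.4206 = 0.01279 mol
n(HCl) left over = 0.01279 mol (1:1 ratio)
n(HCl) consumed by analyte = 0.04155 − 0.01279 = 0.02877 mol
From the 1:2 ratio, n(CaO) = 1/2 × 0.02877 = 0.01438 mol
mass of CaO = 0.01438 × 56.08 = 0.8066 g
% CaO = 0.8066 / 1.694 × 100 = 47.61 %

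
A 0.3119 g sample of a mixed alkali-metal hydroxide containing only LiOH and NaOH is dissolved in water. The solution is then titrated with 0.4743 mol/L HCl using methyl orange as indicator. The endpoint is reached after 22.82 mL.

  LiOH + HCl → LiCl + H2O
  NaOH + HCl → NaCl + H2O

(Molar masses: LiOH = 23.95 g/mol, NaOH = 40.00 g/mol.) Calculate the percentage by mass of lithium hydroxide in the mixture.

57.91 %

n(HCl) = 0.02282 × 0.4743 = 0.01082 mol
Let x = n(LiOH), y = n(NaOH).
Titrant: 1x + 1y = 0.01082;  mass: 23.95x + 40.00y = 0.3119
Solving, x = 7.541 × 10^-3 mol, y = 3.282 × 10^-3 mol
mass of LiOH = 7.541 × 10^-3 × 23.95 = 0.1806 g
% LiOH = 0.1806 / 0.3119 × 100 = 57.91 %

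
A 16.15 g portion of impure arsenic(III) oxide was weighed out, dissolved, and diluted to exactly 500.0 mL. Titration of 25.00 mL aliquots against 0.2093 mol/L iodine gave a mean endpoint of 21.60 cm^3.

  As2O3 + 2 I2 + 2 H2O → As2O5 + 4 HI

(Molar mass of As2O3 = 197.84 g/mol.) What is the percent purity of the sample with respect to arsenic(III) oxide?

55.38 %

n(I2) per titration = 0.02160 × 0.2093 = 4.521 × 10^-3 mol
From the 1:2 ratio, n(As2O3) in each aliquot = 1/2 × 4.521 × 10^-3 = 2.260 × 10^-3 mol
n(As2O3) in the whole flask = 2.260 × 10^-3 × 500.0/25.00 = 0.04521 mol
mass of As2O3 = 0.04521 × 197.84 = 8.944 g
% As2O3 = 8.944 / 16.15 × 100 = 55.38 %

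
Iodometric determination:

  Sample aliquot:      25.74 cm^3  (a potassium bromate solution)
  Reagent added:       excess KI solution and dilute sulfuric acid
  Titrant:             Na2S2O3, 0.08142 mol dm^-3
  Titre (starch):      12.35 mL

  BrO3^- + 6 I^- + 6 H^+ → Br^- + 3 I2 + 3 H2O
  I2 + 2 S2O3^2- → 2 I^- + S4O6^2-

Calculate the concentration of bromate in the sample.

n(S2O3^2-) = 0.01235 × 0.08142 = 1.006 × 10^-3 mol
n(I2) = n(S2O3^2-)/2 = 5.028 × 10^-4 mol
From the 1:3 ratio, n(BrO3^-) in the aliquot = 1/3 × 5.028 × 10^-4 = 1.676 × 10^-4 mol
[BrO3^-] = 1.676 × 10^-4 / 0.02574 = 0.006511 mol/L

0.006511 mol/L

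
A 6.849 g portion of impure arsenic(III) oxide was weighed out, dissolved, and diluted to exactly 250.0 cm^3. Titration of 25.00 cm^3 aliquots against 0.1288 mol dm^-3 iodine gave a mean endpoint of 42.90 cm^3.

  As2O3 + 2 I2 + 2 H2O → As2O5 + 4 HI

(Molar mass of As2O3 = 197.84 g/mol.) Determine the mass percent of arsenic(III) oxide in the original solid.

79.80 %

n(I2) per titration = 0.04290 × 0.1288 = 5.526 × 10^-3 mol
From the 1:2 ratio, n(As2O3) in each aliquot = 1/2 × 5.526 × 10^-3 = 2.763 × 10^-3 mol
n(As2O3) in the whole flask = 2.763 × 10^-3 × 250.0/25.00 = 0.02763 mol
mass of As2O3 = 0.02763 × 197.84 = 5.466 g
% As2O3 = 5.466 / 6.849 × 100 = 79.80 %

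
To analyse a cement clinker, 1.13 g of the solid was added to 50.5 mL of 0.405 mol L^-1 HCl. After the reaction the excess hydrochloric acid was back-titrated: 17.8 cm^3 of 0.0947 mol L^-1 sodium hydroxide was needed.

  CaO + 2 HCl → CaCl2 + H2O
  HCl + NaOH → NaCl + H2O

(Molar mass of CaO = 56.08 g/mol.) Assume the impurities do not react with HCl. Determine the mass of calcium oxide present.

n(HCl) added = 0.0505 × 0.405 = 0.0205 mol
n(NaOH) used in back-titration = 0.0178 × 0.0947 = 1.69 × 10^-3 mol
n(HCl) left over = 1.69 × 10^-3 mol (1:1 ratio)
n(HCl) consumed by analyte = 0.0205 − 1.69 × 10^-3 = 0.0188 mol
From the 1:2 ratio, n(CaO) = 1/2 × 0.0188 = 9.38 × 10^-3 mol
mass of CaO = 9.38 × 10^-3 × 56.08 = 0.526 g

0.526 g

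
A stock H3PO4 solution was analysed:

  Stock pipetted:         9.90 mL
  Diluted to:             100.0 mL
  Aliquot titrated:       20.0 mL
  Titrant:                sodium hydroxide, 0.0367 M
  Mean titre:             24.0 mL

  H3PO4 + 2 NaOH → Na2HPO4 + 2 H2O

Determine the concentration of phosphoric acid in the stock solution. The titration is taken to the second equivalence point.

n(NaOH) = 0.0240 × 0.0367 = 8.81 × 10^-4 mol
From the 1:2 ratio, n(H3PO4) in the aliquot = 1/2 × 8.81 × 10^-4 = 4.40 × 10^-4 mol
[H3PO4]_dilute = 4.40 × 10^-4 / 0.0200 = 0.0220 mol/L
Dilution factor = 100.0 / 9.90 = 10.10
[H3PO4]_stock = 0.0220 × 10.10 = 0.222 mol/L

0.222 M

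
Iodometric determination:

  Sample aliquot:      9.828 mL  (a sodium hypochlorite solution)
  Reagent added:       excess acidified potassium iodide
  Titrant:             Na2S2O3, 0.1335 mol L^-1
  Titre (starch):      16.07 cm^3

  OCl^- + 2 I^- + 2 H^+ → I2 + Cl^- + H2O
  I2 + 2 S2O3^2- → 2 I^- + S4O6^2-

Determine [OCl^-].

0.1091 mol/L

n(S2O3^2-) = 0.01607 × 0.1335 = 2.145 × 10^-3 mol
n(I2) = n(S2O3^2-)/2 = 1.073 × 10^-3 mol
n(OCl^-) in the aliquot = 1.073 × 10^-3 mol (1:1 ratio)
[OCl^-] = 1.073 × 10^-3 / 0.009828 = 0.1091 mol/L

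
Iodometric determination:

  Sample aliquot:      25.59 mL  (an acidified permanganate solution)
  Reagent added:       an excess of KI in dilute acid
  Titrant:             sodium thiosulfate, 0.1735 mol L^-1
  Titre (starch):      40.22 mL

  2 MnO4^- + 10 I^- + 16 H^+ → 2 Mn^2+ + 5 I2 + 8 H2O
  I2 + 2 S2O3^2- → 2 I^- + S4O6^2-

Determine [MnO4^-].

0.05454 mol/L

n(S2O3^2-) = 0.04022 × 0.1735 = 6.978 × 10^-3 mol
n(I2) = n(S2O3^2-)/2 = 3.489 × 10^-3 mol
From the 2:5 ratio, n(MnO4^-) in the aliquot = 2/5 × 3.489 × 10^-3 = 1.396 × 10^-3 mol
[MnO4^-] = 1.396 × 10^-3 / 0.02559 = 0.05454 mol/L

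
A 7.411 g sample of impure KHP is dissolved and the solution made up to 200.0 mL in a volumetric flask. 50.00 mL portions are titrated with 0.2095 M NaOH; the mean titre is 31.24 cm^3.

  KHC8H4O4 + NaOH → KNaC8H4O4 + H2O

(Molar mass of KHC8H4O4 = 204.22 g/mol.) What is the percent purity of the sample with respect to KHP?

72.14 %

n(NaOH) per titration = 0.03124 × 0.2095 = 6.545 × 10^-3 mol
n(KHC8H4O4) in each aliquot = 6.545 × 10^-3 mol (1:1 ratio)
n(KHC8H4O4) in the whole flask = 6.545 × 10^-3 × 200.0/50.00 = 0.02618 mol
mass of KHC8H4O4 = 0.02618 × 204.22 = 5.346 g
% KHC8H4O4 = 5.346 / 7.411 × 100 = 72.14 %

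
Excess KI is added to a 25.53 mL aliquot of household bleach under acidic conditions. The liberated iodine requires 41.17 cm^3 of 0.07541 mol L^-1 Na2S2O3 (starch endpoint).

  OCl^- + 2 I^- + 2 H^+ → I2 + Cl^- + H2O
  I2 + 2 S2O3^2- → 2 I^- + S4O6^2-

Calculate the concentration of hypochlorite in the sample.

n(S2O3^2-) = 0.04117 × 0.07541 = 3.105 × 10^-3 mol
n(I2) = n(S2O3^2-)/2 = 1.552 × 10^-3 mol
n(OCl^-) in the aliquot = 1.552 × 10^-3 mol (1:1 ratio)
[OCl^-] = 1.552 × 10^-3 / 0.02553 = 0.06080 mol/L

0.06080 mol/L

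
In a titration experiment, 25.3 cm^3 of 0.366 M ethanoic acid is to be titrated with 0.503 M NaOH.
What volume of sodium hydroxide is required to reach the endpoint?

CH3COOH + NaOH → CH3COONa + H2O
n(CH3COOH) = 0.0253 L × 0.366 mol/L = 9.26 × 10^-3 mol
n(NaOH) = 9.26 × 10^-3 mol (1:1 stoichiometry)
V(NaOH) = 9.26 × 10^-3 mol / 0.503 mol/L = 0.0184 L = 18.4 mL

18.4 mL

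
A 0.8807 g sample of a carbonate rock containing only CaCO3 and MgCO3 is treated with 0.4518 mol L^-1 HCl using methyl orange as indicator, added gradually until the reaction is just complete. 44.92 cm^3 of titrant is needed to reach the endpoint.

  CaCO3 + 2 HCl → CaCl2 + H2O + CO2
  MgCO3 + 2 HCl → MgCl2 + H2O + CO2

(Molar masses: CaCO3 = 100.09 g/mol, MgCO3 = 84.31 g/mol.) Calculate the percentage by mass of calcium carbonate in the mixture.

18.13 %

n(HCl) = 0.04492 × 0.4518 = 0.02029 mol
Let x = n(CaCO3), y = n(MgCO3).
Titrant: 2x + 2y = 0.02029;  mass: 100.09x + 84.31y = 0.8807
Solving, x = 1.595 × 10^-3 mol, y = 8.552 × 10^-3 mol
mass of CaCO3 = 1.595 × 10^-3 × 100.09 = 0.1597 g
% CaCO3 = 0.1597 / 0.8807 × 100 = 18.13 %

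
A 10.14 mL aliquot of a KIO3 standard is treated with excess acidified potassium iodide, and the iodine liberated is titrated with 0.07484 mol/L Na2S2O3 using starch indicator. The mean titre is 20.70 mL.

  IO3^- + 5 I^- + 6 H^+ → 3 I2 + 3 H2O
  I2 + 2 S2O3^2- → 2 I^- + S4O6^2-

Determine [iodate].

n(S2O3^2-) = 0.02070 × 0.07484 = 1.549 × 10^-3 mol
n(I2) = n(S2O3^2-)/2 = 7.746 × 10^-4 mol
From the 1:3 ratio, n(IO3^-) in the aliquot = 1/3 × 7.746 × 10^-4 = 2.582 × 10^-4 mol
[IO3^-] = 2.582 × 10^-4 / 0.01014 = 0.02546 mol/L

0.02546 mol/L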